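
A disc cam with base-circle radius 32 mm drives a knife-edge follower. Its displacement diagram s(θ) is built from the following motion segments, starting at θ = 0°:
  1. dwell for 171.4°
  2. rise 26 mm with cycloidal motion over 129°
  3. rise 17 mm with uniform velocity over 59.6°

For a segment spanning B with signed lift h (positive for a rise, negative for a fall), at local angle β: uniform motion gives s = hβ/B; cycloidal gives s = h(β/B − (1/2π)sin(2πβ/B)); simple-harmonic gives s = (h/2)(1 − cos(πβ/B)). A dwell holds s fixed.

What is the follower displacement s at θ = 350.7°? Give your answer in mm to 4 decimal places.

seg 1 [0°–171.4°] dwell: s stays 0.0000
seg 2 [171.4°–300.4°] cycloidal, h=26: full span → s += 26 → s = 26.0000
seg 3 [300.4°–360°] uniform, h=17: θ=350.7° here. β=50.3, B=59.6. 17·50.3/59.6 = 14.3473 → s = 40.3473

40.3473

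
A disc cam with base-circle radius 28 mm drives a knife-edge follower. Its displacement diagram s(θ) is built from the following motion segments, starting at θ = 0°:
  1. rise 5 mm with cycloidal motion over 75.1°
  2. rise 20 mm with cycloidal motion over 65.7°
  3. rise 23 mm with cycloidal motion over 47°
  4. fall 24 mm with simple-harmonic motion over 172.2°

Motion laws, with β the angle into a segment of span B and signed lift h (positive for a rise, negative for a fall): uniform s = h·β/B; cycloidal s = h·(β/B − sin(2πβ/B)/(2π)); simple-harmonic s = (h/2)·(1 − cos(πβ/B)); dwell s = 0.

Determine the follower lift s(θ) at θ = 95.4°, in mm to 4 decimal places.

seg 1 [0°–75.1°] cycloidal, h=5: full span → s += 5 → s = 5.0000
seg 2 [75.1°–140.8°] cycloidal, h=20: θ=95.4° here. β=20.3, B=65.7. 20·(0.3090 − sin(2π·0.3090)/(2π)) = 3.2126 → s = 8.2126

8.2126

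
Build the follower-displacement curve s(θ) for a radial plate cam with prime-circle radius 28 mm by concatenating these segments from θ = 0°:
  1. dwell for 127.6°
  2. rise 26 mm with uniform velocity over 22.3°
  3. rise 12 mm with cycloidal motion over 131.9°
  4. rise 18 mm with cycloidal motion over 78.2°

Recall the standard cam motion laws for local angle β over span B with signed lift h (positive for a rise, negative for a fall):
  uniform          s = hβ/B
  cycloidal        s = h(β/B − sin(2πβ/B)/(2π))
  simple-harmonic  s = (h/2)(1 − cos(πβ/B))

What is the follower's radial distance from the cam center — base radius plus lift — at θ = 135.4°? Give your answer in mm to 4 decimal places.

seg 1 [0°–127.6°] dwell: s stays 0.0000
seg 2 [127.6°–149.9°] uniform, h=26: θ=135.4° here. β=7.8, B=22.3. 26·7.8/22.3 = 9.0942 → s = 9.0942
radial distance = base radius + s = 28 + 9.0942 = 37.0942

37.0942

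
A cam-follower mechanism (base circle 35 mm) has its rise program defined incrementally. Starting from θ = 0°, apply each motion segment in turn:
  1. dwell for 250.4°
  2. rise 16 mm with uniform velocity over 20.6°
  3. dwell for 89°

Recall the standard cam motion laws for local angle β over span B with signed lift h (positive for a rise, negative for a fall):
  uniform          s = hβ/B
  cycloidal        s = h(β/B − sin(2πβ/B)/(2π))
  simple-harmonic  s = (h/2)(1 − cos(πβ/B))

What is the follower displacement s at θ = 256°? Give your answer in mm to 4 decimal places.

seg 1 [0°–250.4°] dwell: s stays 0.0000
seg 2 [250.4°–271°] uniform, h=16: θ=256° here. β=5.6, B=20.6. 16·5.6/20.6 = 4.3495 → s = 4.3495

4.3495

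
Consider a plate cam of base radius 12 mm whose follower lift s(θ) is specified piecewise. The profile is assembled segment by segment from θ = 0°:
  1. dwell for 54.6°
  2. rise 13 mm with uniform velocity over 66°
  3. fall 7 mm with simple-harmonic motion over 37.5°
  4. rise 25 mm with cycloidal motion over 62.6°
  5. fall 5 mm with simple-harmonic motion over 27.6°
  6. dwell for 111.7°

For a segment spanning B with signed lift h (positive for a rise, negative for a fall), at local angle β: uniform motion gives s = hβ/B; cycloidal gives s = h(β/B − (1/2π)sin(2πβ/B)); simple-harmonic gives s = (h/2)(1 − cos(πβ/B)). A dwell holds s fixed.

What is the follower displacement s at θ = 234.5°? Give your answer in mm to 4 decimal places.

seg 1 [0°–54.6°] dwell: s stays 0.0000
seg 2 [54.6°–120.6°] uniform, h=13: full span → s += 13 → s = 13.0000
seg 3 [120.6°–158.1°] simple-harmonic, h=-7: full span → s += -7 → s = 6.0000
seg 4 [158.1°–220.7°] cycloidal, h=25: full span → s += 25 → s = 31.0000
seg 5 [220.7°–248.3°] simple-harmonic, h=-5: θ=234.5° here. β=13.8, B=27.6. -5/2·(1 − cos(π·0.5000)) = -2.5000 → s = 28.5000

28.5000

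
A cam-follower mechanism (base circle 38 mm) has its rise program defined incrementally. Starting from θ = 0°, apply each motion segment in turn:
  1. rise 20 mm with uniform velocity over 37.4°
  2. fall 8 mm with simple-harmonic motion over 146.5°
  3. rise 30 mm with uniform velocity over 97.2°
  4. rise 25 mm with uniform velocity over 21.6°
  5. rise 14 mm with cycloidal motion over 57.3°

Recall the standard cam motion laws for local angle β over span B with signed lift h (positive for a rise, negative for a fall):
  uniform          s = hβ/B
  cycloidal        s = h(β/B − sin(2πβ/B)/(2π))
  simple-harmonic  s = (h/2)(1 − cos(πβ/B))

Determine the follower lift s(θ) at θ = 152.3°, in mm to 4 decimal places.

seg 1 [0°–37.4°] uniform, h=20: full span → s += 20 → s = 20.0000
seg 2 [37.4°–183.9°] simple-harmonic, h=-8: θ=152.3° here. β=114.9, B=146.5. -8/2·(1 − cos(π·0.7843)) = -7.1162 → s = 12.8838

12.8838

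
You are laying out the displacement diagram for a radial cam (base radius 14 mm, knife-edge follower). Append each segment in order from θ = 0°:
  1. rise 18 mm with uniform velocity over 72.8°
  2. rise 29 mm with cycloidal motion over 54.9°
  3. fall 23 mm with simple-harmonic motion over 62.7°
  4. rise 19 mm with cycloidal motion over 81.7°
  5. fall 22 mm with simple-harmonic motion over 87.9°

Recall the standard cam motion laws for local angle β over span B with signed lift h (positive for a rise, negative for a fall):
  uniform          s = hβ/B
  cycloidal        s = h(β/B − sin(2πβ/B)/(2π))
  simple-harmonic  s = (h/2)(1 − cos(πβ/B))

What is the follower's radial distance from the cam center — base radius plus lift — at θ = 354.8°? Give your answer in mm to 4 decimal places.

seg 1 [0°–72.8°] uniform, h=18: full span → s += 18 → s = 18.0000
seg 2 [72.8°–127.7°] cycloidal, h=29: full span → s += 29 → s = 47.0000
seg 3 [127.7°–190.4°] simple-harmonic, h=-23: full span → s += -23 → s = 24.0000
seg 4 [190.4°–272.1°] cycloidal, h=19: full span → s += 19 → s = 43.0000
seg 5 [272.1°–360°] simple-harmonic, h=-22: θ=354.8° here. β=82.7, B=87.9. -22/2·(1 − cos(π·0.9408)) = -21.8106 → s = 21.1894
radial distance = base radius + s = 14 + 21.1894 = 35.1894

35.1894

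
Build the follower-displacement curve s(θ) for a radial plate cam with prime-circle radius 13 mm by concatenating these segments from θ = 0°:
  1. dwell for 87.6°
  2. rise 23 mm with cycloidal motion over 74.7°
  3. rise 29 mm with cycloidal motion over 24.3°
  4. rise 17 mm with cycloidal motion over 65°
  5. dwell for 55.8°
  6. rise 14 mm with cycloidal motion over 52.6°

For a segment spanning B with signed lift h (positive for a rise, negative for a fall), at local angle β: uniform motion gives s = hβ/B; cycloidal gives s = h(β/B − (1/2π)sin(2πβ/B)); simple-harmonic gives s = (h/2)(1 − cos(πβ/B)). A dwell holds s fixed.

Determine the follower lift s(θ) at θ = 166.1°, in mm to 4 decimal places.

seg 1 [0°–87.6°] dwell: s stays 0.0000
seg 2 [87.6°–162.3°] cycloidal, h=23: full span → s += 23 → s = 23.0000
seg 3 [162.3°–186.6°] cycloidal, h=29: θ=166.1° here. β=3.8, B=24.3. 29·(0.1564 − sin(2π·0.1564)/(2π)) = 0.6953 → s = 23.6953

23.6953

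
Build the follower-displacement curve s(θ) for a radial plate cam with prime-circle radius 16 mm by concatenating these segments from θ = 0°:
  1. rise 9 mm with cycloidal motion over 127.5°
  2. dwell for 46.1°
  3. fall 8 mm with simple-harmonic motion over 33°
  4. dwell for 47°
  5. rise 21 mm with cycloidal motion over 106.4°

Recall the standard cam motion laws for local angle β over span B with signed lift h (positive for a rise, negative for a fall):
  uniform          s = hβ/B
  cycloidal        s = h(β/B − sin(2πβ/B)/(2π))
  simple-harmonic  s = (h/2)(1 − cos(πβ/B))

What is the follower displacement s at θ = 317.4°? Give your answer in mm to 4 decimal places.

seg 1 [0°–127.5°] cycloidal, h=9: full span → s += 9 → s = 9.0000
seg 2 [127.5°–173.6°] dwell: s stays 9.0000
seg 3 [173.6°–206.6°] simple-harmonic, h=-8: full span → s += -8 → s = 1.0000
seg 4 [206.6°–253.6°] dwell: s stays 1.0000
seg 5 [253.6°–360°] cycloidal, h=21: θ=317.4° here. β=63.8, B=106.4. 21·(0.5996 − sin(2π·0.5996)/(2π)) = 14.5502 → s = 15.5502

15.5502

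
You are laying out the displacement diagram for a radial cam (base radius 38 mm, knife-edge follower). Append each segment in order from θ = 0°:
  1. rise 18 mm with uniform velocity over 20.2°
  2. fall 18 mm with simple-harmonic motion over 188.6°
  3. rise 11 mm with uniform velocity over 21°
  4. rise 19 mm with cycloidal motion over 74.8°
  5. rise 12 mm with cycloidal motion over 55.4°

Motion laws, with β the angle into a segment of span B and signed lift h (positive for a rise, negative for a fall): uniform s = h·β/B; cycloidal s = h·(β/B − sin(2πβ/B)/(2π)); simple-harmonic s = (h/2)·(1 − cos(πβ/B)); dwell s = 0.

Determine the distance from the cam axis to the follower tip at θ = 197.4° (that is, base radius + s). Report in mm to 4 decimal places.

seg 1 [0°–20.2°] uniform, h=18: full span → s += 18 → s = 18.0000
seg 2 [20.2°–208.8°] simple-harmonic, h=-18: θ=197.4° here. β=177.2, B=188.6. -18/2·(1 − cos(π·0.9396)) = -17.8382 → s = 0.1618
radial distance = base radius + s = 38 + 0.1618 = 38.1618

38.1618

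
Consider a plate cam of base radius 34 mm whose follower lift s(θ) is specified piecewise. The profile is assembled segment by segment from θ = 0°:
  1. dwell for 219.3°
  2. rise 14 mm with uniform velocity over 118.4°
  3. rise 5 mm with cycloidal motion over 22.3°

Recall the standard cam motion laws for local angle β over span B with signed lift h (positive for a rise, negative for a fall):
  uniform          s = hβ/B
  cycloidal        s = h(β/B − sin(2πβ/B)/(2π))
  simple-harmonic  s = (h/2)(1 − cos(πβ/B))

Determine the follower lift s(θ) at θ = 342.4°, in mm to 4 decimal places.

seg 1 [0°–219.3°] dwell: s stays 0.0000
seg 2 [219.3°–337.7°] uniform, h=14: full span → s += 14 → s = 14.0000
seg 3 [337.7°–360°] cycloidal, h=5: θ=342.4° here. β=4.7, B=22.3. 5·(0.2108 − sin(2π·0.2108)/(2π)) = 0.2821 → s = 14.2821

14.2821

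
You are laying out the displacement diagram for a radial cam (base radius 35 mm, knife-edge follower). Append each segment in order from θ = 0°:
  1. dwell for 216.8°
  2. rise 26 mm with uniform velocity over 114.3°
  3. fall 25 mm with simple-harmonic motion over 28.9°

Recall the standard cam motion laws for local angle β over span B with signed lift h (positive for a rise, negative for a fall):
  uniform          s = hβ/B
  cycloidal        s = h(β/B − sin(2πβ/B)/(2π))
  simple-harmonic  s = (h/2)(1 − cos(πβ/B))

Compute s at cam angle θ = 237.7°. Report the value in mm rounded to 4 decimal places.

seg 1 [0°–216.8°] dwell: s stays 0.0000
seg 2 [216.8°–331.1°] uniform, h=26: θ=237.7° here. β=20.9, B=114.3. 26·20.9/114.3 = 4.7542 → s = 4.7542

4.7542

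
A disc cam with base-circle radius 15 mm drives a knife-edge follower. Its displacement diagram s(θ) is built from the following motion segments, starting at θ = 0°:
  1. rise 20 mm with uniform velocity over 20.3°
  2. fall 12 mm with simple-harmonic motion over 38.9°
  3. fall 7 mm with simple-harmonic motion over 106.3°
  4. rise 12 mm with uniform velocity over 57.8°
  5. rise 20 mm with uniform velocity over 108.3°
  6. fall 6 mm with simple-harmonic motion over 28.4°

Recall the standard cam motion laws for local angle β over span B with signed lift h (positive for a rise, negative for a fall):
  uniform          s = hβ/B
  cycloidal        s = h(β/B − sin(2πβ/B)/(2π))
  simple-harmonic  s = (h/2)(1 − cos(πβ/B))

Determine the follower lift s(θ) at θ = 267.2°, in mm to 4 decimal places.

seg 1 [0°–20.3°] uniform, h=20: full span → s += 20 → s = 20.0000
seg 2 [20.3°–59.2°] simple-harmonic, h=-12: full span → s += -12 → s = 8.0000
seg 3 [59.2°–165.5°] simple-harmonic, h=-7: full span → s += -7 → s = 1.0000
seg 4 [165.5°–223.3°] uniform, h=12: full span → s += 12 → s = 13.0000
seg 5 [223.3°–331.6°] uniform, h=20: θ=267.2° here. β=43.9, B=108.3. 20·43.9/108.3 = 8.1071 → s = 21.1071

21.1071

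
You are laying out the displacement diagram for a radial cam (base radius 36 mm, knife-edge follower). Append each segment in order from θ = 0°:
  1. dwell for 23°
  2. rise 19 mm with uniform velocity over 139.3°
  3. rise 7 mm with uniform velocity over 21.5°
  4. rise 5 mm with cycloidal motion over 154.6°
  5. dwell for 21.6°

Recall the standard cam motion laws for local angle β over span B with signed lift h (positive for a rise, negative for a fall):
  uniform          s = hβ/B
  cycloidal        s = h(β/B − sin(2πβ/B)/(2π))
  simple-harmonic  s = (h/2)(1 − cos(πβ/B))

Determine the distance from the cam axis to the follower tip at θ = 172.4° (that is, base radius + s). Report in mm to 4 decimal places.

seg 1 [0°–23°] dwell: s stays 0.0000
seg 2 [23°–162.3°] uniform, h=19: full span → s += 19 → s = 19.0000
seg 3 [162.3°–183.8°] uniform, h=7: θ=172.4° here. β=10.1, B=21.5. 7·10.1/21.5 = 3.2884 → s = 22.2884
radial distance = base radius + s = 36 + 22.2884 = 58.2884

58.2884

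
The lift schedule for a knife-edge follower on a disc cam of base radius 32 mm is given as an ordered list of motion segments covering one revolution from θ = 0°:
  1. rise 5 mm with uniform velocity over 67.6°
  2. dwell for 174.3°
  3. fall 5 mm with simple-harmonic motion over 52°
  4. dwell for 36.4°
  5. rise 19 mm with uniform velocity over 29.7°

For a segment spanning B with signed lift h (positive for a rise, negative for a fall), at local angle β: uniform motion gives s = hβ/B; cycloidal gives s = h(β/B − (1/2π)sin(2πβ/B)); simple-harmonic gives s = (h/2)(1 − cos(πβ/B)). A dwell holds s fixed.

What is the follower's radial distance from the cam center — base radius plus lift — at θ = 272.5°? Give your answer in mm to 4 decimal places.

seg 1 [0°–67.6°] uniform, h=5: full span → s += 5 → s = 5.0000
seg 2 [67.6°–241.9°] dwell: s stays 5.0000
seg 3 [241.9°–293.9°] simple-harmonic, h=-5: θ=272.5° here. β=30.6, B=52. -5/2·(1 − cos(π·0.5885)) = -3.1859 → s = 1.8141
radial distance = base radius + s = 32 + 1.8141 = 33.8141

33.8141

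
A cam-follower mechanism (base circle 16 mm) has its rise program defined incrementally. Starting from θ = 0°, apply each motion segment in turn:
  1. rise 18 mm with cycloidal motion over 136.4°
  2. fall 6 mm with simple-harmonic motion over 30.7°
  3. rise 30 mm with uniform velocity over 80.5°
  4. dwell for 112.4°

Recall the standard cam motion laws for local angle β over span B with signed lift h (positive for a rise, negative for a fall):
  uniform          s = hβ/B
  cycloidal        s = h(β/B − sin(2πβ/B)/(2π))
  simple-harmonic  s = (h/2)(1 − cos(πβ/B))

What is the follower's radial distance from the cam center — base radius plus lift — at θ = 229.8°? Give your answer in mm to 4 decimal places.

seg 1 [0°–136.4°] cycloidal, h=18: full span → s += 18 → s = 18.0000
seg 2 [136.4°–167.1°] simple-harmonic, h=-6: full span → s += -6 → s = 12.0000
seg 3 [167.1°–247.6°] uniform, h=30: θ=229.8° here. β=62.7, B=80.5. 30·62.7/80.5 = 23.3665 → s = 35.3665
radial distance = base radius + s = 16 + 35.3665 = 51.3665

51.3665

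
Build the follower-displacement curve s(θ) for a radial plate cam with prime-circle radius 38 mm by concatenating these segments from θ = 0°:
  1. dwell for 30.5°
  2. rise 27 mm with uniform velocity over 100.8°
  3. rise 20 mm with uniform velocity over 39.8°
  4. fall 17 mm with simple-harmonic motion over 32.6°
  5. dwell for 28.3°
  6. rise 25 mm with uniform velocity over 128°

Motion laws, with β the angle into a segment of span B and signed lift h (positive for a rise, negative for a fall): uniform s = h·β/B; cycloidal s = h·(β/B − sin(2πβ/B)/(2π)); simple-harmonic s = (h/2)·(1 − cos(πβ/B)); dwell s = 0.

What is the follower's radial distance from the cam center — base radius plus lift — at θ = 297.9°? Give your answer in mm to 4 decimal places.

seg 1 [0°–30.5°] dwell: s stays 0.0000
seg 2 [30.5°–131.3°] uniform, h=27: full span → s += 27 → s = 27.0000
seg 3 [131.3°–171.1°] uniform, h=20: full span → s += 20 → s = 47.0000
seg 4 [171.1°–203.7°] simple-harmonic, h=-17: full span → s += -17 → s = 30.0000
seg 5 [203.7°–232°] dwell: s stays 30.0000
seg 6 [232°–360°] uniform, h=25: θ=297.9° here. β=65.9, B=128. 25·65.9/128 = 12.8711 → s = 42.8711
radial distance = base radius + s = 38 + 42.8711 = 80.8711

80.8711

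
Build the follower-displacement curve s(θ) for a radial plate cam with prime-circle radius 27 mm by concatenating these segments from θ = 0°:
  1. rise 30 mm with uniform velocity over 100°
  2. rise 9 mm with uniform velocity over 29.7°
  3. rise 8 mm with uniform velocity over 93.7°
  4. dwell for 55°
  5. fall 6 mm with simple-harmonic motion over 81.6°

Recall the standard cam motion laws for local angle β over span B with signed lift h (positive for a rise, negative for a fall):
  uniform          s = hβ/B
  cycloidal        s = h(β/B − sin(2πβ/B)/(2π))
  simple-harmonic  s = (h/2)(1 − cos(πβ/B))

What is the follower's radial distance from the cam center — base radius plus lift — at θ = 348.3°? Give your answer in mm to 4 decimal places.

seg 1 [0°–100°] uniform, h=30: full span → s += 30 → s = 30.0000
seg 2 [100°–129.7°] uniform, h=9: full span → s += 9 → s = 39.0000
seg 3 [129.7°–223.4°] uniform, h=8: full span → s += 8 → s = 47.0000
seg 4 [223.4°–278.4°] dwell: s stays 47.0000
seg 5 [278.4°–360°] simple-harmonic, h=-6: θ=348.3° here. β=69.9, B=81.6. -6/2·(1 − cos(π·0.8566)) = -5.7008 → s = 41.2992
radial distance = base radius + s = 27 + 41.2992 = 68.2992

68.2992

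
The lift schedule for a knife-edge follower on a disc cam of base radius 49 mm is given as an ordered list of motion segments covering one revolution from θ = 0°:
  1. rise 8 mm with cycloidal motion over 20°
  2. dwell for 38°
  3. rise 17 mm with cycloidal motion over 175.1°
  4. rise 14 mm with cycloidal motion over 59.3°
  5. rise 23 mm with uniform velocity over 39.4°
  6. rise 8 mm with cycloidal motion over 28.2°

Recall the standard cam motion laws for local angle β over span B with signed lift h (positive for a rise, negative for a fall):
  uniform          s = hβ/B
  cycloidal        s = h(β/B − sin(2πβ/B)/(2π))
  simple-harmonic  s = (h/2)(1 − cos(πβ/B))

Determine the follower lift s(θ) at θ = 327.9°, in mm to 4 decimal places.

seg 1 [0°–20°] cycloidal, h=8: full span → s += 8 → s = 8.0000
seg 2 [20°–58°] dwell: s stays 8.0000
seg 3 [58°–233.1°] cycloidal, h=17: full span → s += 17 → s = 25.0000
seg 4 [233.1°–292.4°] cycloidal, h=14: full span → s += 14 → s = 39.0000
seg 5 [292.4°–331.8°] uniform, h=23: θ=327.9° here. β=35.5, B=39.4. 23·35.5/39.4 = 20.7234 → s = 59.7234

59.7234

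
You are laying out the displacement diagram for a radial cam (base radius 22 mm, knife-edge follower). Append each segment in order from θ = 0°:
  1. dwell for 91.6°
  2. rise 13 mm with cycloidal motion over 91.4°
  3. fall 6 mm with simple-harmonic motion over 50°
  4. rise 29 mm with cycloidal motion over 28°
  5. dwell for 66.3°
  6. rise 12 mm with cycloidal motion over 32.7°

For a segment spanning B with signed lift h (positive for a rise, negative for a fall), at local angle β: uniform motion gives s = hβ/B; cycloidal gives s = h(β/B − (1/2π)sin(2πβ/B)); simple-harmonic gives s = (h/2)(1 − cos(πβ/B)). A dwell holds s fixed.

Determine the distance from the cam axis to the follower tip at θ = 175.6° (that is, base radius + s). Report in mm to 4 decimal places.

seg 1 [0°–91.6°] dwell: s stays 0.0000
seg 2 [91.6°–183°] cycloidal, h=13: θ=175.6° here. β=84, B=91.4. 13·(0.9190 − sin(2π·0.9190)/(2π)) = 12.9552 → s = 12.9552
radial distance = base radius + s = 22 + 12.9552 = 34.9552

34.9552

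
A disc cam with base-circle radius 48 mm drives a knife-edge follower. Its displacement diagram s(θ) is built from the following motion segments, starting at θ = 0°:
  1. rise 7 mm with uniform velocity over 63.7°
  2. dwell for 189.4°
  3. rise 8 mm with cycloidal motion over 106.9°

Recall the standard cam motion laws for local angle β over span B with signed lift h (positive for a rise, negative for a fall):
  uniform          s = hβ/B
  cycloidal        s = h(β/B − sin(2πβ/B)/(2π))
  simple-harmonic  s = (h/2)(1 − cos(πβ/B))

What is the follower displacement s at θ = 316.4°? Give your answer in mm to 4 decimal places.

seg 1 [0°–63.7°] uniform, h=7: full span → s += 7 → s = 7.0000
seg 2 [63.7°–253.1°] dwell: s stays 7.0000
seg 3 [253.1°–360°] cycloidal, h=8: θ=316.4° here. β=63.3, B=106.9. 8·(0.5921 − sin(2π·0.5921)/(2π)) = 5.4338 → s = 12.4338

12.4338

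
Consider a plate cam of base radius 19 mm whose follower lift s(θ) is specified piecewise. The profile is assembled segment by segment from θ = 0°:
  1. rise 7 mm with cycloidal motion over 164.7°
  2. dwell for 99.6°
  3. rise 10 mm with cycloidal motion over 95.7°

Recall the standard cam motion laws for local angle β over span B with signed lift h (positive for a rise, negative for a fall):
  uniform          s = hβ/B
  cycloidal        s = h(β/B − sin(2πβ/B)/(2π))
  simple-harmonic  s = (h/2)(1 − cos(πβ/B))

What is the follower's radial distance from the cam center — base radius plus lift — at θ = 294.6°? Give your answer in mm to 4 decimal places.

seg 1 [0°–164.7°] cycloidal, h=7: full span → s += 7 → s = 7.0000
seg 2 [164.7°–264.3°] dwell: s stays 7.0000
seg 3 [264.3°–360°] cycloidal, h=10: θ=294.6° here. β=30.3, B=95.7. 10·(0.3166 − sin(2π·0.3166)/(2π)) = 1.7120 → s = 8.7120
radial distance = base radius + s = 19 + 8.7120 = 27.7120

27.7120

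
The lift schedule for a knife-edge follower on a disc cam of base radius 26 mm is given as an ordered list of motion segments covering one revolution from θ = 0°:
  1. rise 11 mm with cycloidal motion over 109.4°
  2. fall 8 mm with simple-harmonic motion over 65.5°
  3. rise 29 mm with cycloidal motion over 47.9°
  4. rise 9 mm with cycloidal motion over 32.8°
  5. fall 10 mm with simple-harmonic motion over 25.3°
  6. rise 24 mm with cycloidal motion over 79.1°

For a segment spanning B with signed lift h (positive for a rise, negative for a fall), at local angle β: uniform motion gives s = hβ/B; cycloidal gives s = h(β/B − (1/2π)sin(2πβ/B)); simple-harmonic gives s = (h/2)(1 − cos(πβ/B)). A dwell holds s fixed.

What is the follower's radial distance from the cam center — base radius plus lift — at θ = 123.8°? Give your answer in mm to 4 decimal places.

seg 1 [0°–109.4°] cycloidal, h=11: full span → s += 11 → s = 11.0000
seg 2 [109.4°–174.9°] simple-harmonic, h=-8: θ=123.8° here. β=14.4, B=65.5. -8/2·(1 − cos(π·0.2198)) = -0.9167 → s = 10.0833
radial distance = base radius + s = 26 + 10.0833 = 36.0833

36.0833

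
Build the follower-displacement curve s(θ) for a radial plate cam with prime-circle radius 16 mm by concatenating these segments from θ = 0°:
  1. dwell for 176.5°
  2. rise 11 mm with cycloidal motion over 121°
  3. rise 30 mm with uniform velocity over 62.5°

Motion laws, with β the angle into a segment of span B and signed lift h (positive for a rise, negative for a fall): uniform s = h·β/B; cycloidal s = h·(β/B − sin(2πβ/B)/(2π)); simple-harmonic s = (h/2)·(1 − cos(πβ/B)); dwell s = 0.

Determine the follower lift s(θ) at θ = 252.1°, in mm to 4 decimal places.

seg 1 [0°–176.5°] dwell: s stays 0.0000
seg 2 [176.5°–297.5°] cycloidal, h=11: θ=252.1° here. β=75.6, B=121. 11·(0.6248 − sin(2π·0.6248)/(2π)) = 8.1091 → s = 8.1091

8.1091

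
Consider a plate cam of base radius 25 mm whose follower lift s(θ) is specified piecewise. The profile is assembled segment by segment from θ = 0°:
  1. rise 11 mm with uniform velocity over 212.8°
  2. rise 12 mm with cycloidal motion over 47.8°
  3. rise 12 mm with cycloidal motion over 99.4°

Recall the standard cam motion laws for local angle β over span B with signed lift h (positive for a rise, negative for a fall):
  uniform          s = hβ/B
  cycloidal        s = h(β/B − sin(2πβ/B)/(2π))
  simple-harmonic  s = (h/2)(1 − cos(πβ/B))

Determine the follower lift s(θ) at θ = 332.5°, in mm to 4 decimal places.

seg 1 [0°–212.8°] uniform, h=11: full span → s += 11 → s = 11.0000
seg 2 [212.8°–260.6°] cycloidal, h=12: full span → s += 12 → s = 23.0000
seg 3 [260.6°–360°] cycloidal, h=12: θ=332.5° here. β=71.9, B=99.4. 12·(0.7233 − sin(2π·0.7233)/(2π)) = 10.5632 → s = 33.5632

33.5632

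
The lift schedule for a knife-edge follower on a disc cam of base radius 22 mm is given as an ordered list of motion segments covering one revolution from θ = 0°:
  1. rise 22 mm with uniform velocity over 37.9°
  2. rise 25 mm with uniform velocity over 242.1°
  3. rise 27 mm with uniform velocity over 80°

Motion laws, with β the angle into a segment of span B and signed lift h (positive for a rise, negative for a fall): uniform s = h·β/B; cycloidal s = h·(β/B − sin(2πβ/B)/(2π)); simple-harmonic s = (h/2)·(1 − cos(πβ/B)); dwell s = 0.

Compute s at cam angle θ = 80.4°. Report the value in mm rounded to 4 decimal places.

seg 1 [0°–37.9°] uniform, h=22: full span → s += 22 → s = 22.0000
seg 2 [37.9°–280°] uniform, h=25: θ=80.4° here. β=42.5, B=242.1. 25·42.5/242.1 = 4.3887 → s = 26.3887

26.3887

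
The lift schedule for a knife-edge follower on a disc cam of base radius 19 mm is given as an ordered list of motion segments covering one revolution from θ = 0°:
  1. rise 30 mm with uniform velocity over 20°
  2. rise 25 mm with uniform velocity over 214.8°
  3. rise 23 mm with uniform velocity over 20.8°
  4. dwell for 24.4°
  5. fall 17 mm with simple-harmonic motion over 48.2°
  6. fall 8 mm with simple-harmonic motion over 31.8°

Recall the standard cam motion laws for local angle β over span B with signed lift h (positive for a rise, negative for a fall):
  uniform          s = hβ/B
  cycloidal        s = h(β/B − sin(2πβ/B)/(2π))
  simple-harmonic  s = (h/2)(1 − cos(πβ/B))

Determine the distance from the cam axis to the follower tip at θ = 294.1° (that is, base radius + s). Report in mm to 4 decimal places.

seg 1 [0°–20°] uniform, h=30: full span → s += 30 → s = 30.0000
seg 2 [20°–234.8°] uniform, h=25: full span → s += 25 → s = 55.0000
seg 3 [234.8°–255.6°] uniform, h=23: full span → s += 23 → s = 78.0000
seg 4 [255.6°–280°] dwell: s stays 78.0000
seg 5 [280°–328.2°] simple-harmonic, h=-17: θ=294.1° here. β=14.1, B=48.2. -17/2·(1 − cos(π·0.2925)) = -3.3439 → s = 74.6561
radial distance = base radius + s = 19 + 74.6561 = 93.6561

93.6561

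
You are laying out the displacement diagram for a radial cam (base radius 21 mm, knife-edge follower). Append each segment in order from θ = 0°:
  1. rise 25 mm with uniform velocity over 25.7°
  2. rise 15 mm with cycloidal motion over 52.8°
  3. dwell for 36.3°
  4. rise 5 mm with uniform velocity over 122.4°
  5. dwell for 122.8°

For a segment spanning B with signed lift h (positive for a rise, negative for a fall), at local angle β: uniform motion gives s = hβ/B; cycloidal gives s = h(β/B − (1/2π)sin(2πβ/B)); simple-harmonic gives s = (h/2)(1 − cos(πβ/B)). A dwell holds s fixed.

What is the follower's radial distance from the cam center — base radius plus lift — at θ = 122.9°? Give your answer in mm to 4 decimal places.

seg 1 [0°–25.7°] uniform, h=25: full span → s += 25 → s = 25.0000
seg 2 [25.7°–78.5°] cycloidal, h=15: full span → s += 15 → s = 40.0000
seg 3 [78.5°–114.8°] dwell: s stays 40.0000
seg 4 [114.8°–237.2°] uniform, h=5: θ=122.9° here. β=8.1, B=122.4. 5·8.1/122.4 = 0.3309 → s = 40.3309
radial distance = base radius + s = 21 + 40.3309 = 61.3309

61.3309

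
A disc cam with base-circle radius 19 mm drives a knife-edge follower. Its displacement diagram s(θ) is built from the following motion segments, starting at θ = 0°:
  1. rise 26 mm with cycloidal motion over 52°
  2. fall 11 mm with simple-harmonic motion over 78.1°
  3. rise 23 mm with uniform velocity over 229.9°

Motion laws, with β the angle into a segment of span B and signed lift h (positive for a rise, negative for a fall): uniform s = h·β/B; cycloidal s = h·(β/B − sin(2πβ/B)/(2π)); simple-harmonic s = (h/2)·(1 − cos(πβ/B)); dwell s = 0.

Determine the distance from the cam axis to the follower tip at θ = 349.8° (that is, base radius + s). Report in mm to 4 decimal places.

seg 1 [0°–52°] cycloidal, h=26: full span → s += 26 → s = 26.0000
seg 2 [52°–130.1°] simple-harmonic, h=-11: full span → s += -11 → s = 15.0000
seg 3 [130.1°–360°] uniform, h=23: θ=349.8° here. β=219.7, B=229.9. 23·219.7/229.9 = 21.9796 → s = 36.9796
radial distance = base radius + s = 19 + 36.9796 = 55.9796

55.9796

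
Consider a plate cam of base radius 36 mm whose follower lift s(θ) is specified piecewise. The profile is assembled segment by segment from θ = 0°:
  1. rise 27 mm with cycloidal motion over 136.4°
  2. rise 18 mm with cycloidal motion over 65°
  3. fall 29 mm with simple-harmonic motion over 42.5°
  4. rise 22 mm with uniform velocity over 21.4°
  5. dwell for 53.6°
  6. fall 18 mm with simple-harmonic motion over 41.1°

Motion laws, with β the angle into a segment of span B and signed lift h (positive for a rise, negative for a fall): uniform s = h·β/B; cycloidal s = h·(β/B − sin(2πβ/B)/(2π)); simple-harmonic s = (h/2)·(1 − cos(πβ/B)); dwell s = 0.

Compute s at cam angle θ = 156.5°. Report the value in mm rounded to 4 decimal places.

seg 1 [0°–136.4°] cycloidal, h=27: full span → s += 27 → s = 27.0000
seg 2 [136.4°–201.4°] cycloidal, h=18: θ=156.5° here. β=20.1, B=65. 18·(0.3092 − sin(2π·0.3092)/(2π)) = 2.8975 → s = 29.8975

29.8975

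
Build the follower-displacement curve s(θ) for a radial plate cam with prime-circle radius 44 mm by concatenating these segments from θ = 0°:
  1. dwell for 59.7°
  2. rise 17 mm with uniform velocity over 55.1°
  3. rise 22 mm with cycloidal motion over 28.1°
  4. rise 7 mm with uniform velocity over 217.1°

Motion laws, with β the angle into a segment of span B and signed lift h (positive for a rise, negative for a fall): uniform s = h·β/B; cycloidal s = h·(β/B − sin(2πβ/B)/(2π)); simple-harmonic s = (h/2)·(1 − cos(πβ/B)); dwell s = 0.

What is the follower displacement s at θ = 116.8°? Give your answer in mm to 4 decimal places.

seg 1 [0°–59.7°] dwell: s stays 0.0000
seg 2 [59.7°–114.8°] uniform, h=17: full span → s += 17 → s = 17.0000
seg 3 [114.8°–142.9°] cycloidal, h=22: θ=116.8° here. β=2, B=28.1. 22·(0.0712 − sin(2π·0.0712)/(2π)) = 0.0517 → s = 17.0517

17.0517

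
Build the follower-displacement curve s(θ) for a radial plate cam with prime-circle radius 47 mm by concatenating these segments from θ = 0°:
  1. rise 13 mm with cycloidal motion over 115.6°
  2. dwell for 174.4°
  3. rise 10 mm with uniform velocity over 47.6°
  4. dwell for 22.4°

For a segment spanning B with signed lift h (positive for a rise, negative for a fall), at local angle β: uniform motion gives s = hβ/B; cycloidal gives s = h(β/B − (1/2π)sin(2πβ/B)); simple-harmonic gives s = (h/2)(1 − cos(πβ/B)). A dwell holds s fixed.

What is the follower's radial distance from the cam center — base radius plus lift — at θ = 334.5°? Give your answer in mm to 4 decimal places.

seg 1 [0°–115.6°] cycloidal, h=13: full span → s += 13 → s = 13.0000
seg 2 [115.6°–290°] dwell: s stays 13.0000
seg 3 [290°–337.6°] uniform, h=10: θ=334.5° here. β=44.5, B=47.6. 10·44.5/47.6 = 9.3487 → s = 22.3487
radial distance = base radius + s = 47 + 22.3487 = 69.3487

69.3487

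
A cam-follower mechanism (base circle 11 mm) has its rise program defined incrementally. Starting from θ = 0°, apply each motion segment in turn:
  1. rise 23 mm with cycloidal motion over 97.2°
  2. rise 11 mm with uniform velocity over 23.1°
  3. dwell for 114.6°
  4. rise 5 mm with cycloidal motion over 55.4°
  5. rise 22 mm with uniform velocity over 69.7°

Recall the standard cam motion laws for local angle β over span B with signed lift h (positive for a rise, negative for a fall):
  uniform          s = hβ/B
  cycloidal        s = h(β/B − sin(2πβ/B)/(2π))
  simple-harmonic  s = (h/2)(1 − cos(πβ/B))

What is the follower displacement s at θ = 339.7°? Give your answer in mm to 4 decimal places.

seg 1 [0°–97.2°] cycloidal, h=23: full span → s += 23 → s = 23.0000
seg 2 [97.2°–120.3°] uniform, h=11: full span → s += 11 → s = 34.0000
seg 3 [120.3°–234.9°] dwell: s stays 34.0000
seg 4 [234.9°–290.3°] cycloidal, h=5: full span → s += 5 → s = 39.0000
seg 5 [290.3°–360°] uniform, h=22: θ=339.7° here. β=49.4, B=69.7. 22·49.4/69.7 = 15.5925 → s = 54.5925

54.5925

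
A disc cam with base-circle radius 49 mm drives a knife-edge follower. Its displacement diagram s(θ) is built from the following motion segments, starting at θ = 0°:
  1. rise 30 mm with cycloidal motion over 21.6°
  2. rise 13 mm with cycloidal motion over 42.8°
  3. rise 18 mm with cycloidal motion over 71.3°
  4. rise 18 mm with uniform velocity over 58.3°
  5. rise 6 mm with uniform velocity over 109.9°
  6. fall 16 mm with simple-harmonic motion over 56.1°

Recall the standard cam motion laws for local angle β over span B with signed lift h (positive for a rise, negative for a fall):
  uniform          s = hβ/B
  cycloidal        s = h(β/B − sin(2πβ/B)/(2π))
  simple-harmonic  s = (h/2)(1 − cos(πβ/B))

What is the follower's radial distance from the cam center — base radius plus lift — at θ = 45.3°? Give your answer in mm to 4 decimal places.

seg 1 [0°–21.6°] cycloidal, h=30: full span → s += 30 → s = 30.0000
seg 2 [21.6°–64.4°] cycloidal, h=13: θ=45.3° here. β=23.7, B=42.8. 13·(0.5537 − sin(2π·0.5537)/(2π)) = 7.8840 → s = 37.8840
radial distance = base radius + s = 49 + 37.8840 = 86.8840

86.8840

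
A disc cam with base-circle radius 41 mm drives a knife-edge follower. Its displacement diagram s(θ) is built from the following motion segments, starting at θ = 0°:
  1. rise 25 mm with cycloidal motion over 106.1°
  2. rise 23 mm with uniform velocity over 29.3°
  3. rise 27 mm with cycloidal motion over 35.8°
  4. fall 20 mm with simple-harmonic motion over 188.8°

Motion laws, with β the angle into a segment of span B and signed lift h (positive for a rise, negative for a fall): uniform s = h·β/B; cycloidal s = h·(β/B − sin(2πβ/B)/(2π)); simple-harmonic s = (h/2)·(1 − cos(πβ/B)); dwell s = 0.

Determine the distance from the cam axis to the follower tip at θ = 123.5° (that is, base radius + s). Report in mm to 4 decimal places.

seg 1 [0°–106.1°] cycloidal, h=25: full span → s += 25 → s = 25.0000
seg 2 [106.1°–135.4°] uniform, h=23: θ=123.5° here. β=17.4, B=29.3. 23·17.4/29.3 = 13.6587 → s = 38.6587
radial distance = base radius + s = 41 + 38.6587 = 79.6587

79.6587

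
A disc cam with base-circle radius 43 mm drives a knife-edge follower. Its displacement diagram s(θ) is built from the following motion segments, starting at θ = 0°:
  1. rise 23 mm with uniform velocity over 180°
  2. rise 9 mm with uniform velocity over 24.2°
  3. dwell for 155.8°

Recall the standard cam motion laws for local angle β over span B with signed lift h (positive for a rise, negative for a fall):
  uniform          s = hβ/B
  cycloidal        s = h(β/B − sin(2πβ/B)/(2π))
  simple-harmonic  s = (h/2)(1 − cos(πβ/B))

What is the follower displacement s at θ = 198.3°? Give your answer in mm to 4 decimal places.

seg 1 [0°–180°] uniform, h=23: full span → s += 23 → s = 23.0000
seg 2 [180°–204.2°] uniform, h=9: θ=198.3° here. β=18.3, B=24.2. 9·18.3/24.2 = 6.8058 → s = 29.8058

29.8058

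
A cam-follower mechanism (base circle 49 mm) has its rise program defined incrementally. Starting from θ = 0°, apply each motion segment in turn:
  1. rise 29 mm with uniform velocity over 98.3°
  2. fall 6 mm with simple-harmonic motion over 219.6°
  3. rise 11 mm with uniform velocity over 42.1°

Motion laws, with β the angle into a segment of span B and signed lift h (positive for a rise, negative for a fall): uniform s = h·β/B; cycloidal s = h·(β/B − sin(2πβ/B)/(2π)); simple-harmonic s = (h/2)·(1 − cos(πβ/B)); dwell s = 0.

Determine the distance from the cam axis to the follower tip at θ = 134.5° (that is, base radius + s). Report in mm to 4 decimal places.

seg 1 [0°–98.3°] uniform, h=29: full span → s += 29 → s = 29.0000
seg 2 [98.3°–317.9°] simple-harmonic, h=-6: θ=134.5° here. β=36.2, B=219.6. -6/2·(1 − cos(π·0.1648)) = -0.3934 → s = 28.6066
radial distance = base radius + s = 49 + 28.6066 = 77.6066

77.6066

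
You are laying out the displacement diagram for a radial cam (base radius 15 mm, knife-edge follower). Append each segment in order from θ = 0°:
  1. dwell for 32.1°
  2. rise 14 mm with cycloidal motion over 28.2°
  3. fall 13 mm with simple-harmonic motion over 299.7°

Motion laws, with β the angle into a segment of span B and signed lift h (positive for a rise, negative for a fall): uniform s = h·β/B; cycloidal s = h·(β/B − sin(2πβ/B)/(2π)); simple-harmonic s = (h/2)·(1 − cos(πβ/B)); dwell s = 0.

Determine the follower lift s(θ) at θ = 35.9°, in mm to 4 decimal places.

seg 1 [0°–32.1°] dwell: s stays 0.0000
seg 2 [32.1°–60.3°] cycloidal, h=14: θ=35.9° here. β=3.8, B=28.2. 14·(0.1348 − sin(2π·0.1348)/(2π)) = 0.2175 → s = 0.2175

0.2175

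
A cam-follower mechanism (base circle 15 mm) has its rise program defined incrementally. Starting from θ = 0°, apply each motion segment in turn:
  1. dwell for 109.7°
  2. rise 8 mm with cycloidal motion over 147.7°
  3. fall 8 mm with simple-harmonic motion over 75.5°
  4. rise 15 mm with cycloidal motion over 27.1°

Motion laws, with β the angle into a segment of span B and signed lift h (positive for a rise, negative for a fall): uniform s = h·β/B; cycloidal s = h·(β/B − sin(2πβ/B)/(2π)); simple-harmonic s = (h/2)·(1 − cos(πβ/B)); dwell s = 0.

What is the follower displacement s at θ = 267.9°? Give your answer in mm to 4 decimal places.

seg 1 [0°–109.7°] dwell: s stays 0.0000
seg 2 [109.7°–257.4°] cycloidal, h=8: full span → s += 8 → s = 8.0000
seg 3 [257.4°–332.9°] simple-harmonic, h=-8: θ=267.9° here. β=10.5, B=75.5. -8/2·(1 − cos(π·0.1391)) = -0.3757 → s = 7.6243

7.6243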